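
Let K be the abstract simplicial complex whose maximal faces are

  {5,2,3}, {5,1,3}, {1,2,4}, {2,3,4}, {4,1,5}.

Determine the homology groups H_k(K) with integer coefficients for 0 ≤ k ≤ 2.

Take the total order 1 < 2 < 3 < 4 < 5 on the vertex set. Then K (dimension 2) consists of the simplices:

  0-simplices (5): [1], [2], [3], [4], [5]
  1-simplices (10): [1,2], [1,3], [1,4], [1,5], [2,3], [2,4], [2,5], [3,4], [3,5], [4,5]
  2-simplices (5): [1,2,4], [1,3,5], [1,4,5], [2,3,4], [2,3,5]

giving chain groups C_0 ≅ Z^5, C_1 ≅ Z^10, C_2 ≅ Z^5.

The boundary map ∂_1: C_1 → C_0 is given by ∂[p,q] = [q] − [p].
As a 5×10 matrix over Z this has rank 4, with invariant factors (1,1,1,1).

∂_2: C_2 → C_1 maps a triangle to the signed sum of its edges. For instance
  ∂[2,3,4] = [3,4] − [2,4] + [2,3],
  ∂[1,3,5] = [3,5] − [1,5] + [1,3].
This gives a 10×5 integer matrix of rank 5; reducing to Smith normal form yields diagonal entries (1,1,1,1,1).

Now H_k = ker ∂_k / im ∂_{k+1}, so:

  H_0: rank C_0 − rank ∂_1 = 5 − 4 = 1, and the invariant factors of ∂_1 are all 1, so H_0 = Z.
  H_1: rank ker ∂_1 − rank ∂_2 = (10 − 4) − 5 = 1, and the invariant factors of ∂_2 are all 1, so H_1 = Z.
  H_2: rank ker ∂_2 − rank ∂_3 = (5 − 5) − 0 = 0, and there is no ∂_3, so H_2 = 0.

As a check, the Euler characteristic is 5 − 10 + 5 = 0, which agrees with 1 − 1 + 0 = 0.

H_0 = Z,  H_1 = Z,  H_2 = 0.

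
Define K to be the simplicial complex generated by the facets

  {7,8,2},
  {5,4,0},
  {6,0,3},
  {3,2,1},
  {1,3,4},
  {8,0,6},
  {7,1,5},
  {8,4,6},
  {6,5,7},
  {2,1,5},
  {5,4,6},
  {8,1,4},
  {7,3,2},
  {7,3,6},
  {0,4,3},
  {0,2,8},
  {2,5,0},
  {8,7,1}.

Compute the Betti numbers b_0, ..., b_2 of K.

Take the total order 0 < 1 < 2 < 3 < 4 < 5 < 6 < 7 < 8 on the vertex set. Then K (dimension 2) consists of the simplices:

  0-simplices (9): [0], [1], [2], [3], [4], [5], [6], [7], [8]
  1-simplices (27): (27 of them)
  2-simplices (18): [0,2,5], [0,2,8], [0,3,4], [0,3,6], [0,4,5], [0,6,8], [1,2,3], [1,2,5], [1,3,4], [1,4,8], [1,5,7], [1,7,8], [2,3,7], [2,7,8], [3,6,7], [4,5,6], [4,6,8], [5,6,7]

so the chain groups are C_0 ≅ Z^9, C_1 ≅ Z^27, C_2 ≅ Z^18.

∂_1: C_1 → C_0 is given by ∂[p,q] = [q] − [p]. For instance
  ∂[0,4] = [4] − [0].
As a 9×27 matrix over Z this has rank 8, with invariant factors (1,1,1,1,1,1,1,1).

∂_2: C_2 → C_1 acts by ∂[p,q,r] = [q,r] − [p,r] + [p,q]. For instance
  ∂[4,6,8] = [6,8] − [4,8] + [4,6],
  ∂[1,2,5] = [2,5] − [1,5] + [1,2].
As a 27×18 matrix over Z this has rank 18, with invariant factors (1,1,1,1,1,1,1,1,1,1,1,1,1,1,1,1,1,2).

Computing H_k = (kernel of ∂_k) / (image of ∂_{k+1}):

  H_0: rank C_0 − rank ∂_1 = 9 − 8 = 1, and the invariant factors of ∂_1 are all 1, so H_0 ≅ Z.
  H_1: rank ker ∂_1 − rank ∂_2 = (27 − 8) − 18 = 1, and ∂_2 has invariant factor 2 > 1, so H_1 ≅ Z ⊕ Z/2Z.
  H_2: rank ker ∂_2 − rank ∂_3 = (18 − 18) − 0 = 0, and there is no ∂_3, so H_2 ≅ 0.

Hence the Betti numbers are b_0 = 1, b_1 = 1, b_2 = 0.

b_0 = 1, b_1 = 1, b_2 = 0.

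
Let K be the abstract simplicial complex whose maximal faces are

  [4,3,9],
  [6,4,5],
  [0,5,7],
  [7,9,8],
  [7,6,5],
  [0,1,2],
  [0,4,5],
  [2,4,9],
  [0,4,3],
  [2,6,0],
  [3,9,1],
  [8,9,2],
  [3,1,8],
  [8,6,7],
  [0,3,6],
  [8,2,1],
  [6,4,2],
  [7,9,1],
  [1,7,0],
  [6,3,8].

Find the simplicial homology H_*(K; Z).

We work with the vertex ordering 0 < 1 < 2 < 3 < 4 < 5 < 6 < 7 < 8 < 9. The simplices of K, each written with vertices in increasing order, are:

  0-simplices (10): [0], [1], [2], [3], [4], [5], [6], [7], [8], [9]
  1-simplices (30): (30 of them)
  2-simplices (20): (20 of them)

so the chain groups are C_0 ≅ Z^10, C_1 ≅ Z^30, C_2 ≅ Z^20.

The boundary map ∂_1: C_1 → C_0 is given by ∂[p,q] = [q] − [p]. For instance
  ∂[0,1] = [1] − [0].
This gives a 10×30 integer matrix of rank 9; reducing to Smith normal form yields diagonal entries (1,1,1,1,1,1,1,1,1).

The boundary map ∂_2: C_2 → C_1 sends each 2-simplex [p,q,r] to [q,r] − [p,r] + [p,q]. For instance
  ∂[5,6,7] = [6,7] − [5,7] + [5,6],
  ∂[1,7,9] = [7,9] − [1,9] + [1,7].
This gives a 30×20 integer matrix of rank 20; reducing to Smith normal form yields diagonal entries (1,1,1,1,1,1,1,1,1,1,1,1,1,1,1,1,1,1,1,2).

Reading off H_k = ker ∂_k / im ∂_{k+1}:

  H_0: rank C_0 − rank ∂_1 = 10 − 9 = 1, and the invariant factors of ∂_1 are all 1, so H_0 = Z.
  H_1: rank ker ∂_1 − rank ∂_2 = (30 − 9) − 20 = 1, and ∂_2 has invariant factor 2 > 1, so H_1 = Z ⊕ Z/2Z.
  H_2: rank ker ∂_2 − rank ∂_3 = (20 − 20) − 0 = 0, and there is no ∂_3, so H_2 = 0.

H_0 ≅ Z,  H_1 ≅ Z ⊕ Z/2Z,  H_2 = 0.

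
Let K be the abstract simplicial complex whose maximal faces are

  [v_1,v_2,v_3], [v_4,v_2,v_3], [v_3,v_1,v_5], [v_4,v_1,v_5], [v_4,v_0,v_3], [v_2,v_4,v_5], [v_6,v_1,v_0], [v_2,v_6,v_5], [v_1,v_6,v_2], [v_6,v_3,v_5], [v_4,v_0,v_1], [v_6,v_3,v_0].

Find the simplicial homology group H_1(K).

H_1 = Z/2Z.

Fix the vertex order v_0 < v_1 < v_2 < v_3 < v_4 < v_5 < v_6 and write every simplex with vertices in increasing order. Then dim K = 2 and the simplices of K are:

  0-simplices (7): [v_0], [v_1], [v_2], [v_3], [v_4], [v_5], [v_6]
  1-simplices (18): (18 of them)
  2-simplices (12): (12 of them)

giving chain groups C_0 ≅ Z^7, C_1 ≅ Z^18, C_2 ≅ Z^12.

Boundary ∂_1: C_1 → C_0 maps an edge to its endpoints' difference, ∂[p,q] = q − p. For instance
  ∂[v_3,v_4] = [v_4] − [v_3].
The resulting 7×18 matrix has rank 6, and its Smith normal form has invariant factors (1,1,1,1,1,1).

The boundary map ∂_2: C_2 → C_1 acts by ∂[p,q,r] = [q,r] − [p,r] + [p,q]. For instance
  ∂[v_3,v_5,v_6] = [v_5,v_6] − [v_3,v_6] + [v_3,v_5],
  ∂[v_1,v_3,v_5] = [v_3,v_5] − [v_1,v_5] + [v_1,v_3].
The 18×12 boundary matrix has rank 12 and Smith normal form diag(1,1,1,1,1,1,1,1,1,1,1,2).

From H_k ≅ ker(∂_k) / im(∂_{k+1}) we obtain:

  H_1: rank ker ∂_1 − rank ∂_2 = (18 − 6) − 12 = 0, and ∂_2 has invariant factor 2 > 1, so H_1 = Z/2Z.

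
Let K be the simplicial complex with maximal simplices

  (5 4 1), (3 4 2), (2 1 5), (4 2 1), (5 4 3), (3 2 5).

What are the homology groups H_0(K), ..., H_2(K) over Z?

H_0 = Z,  H_1 = 0,  H_2 = Z.

Order the vertices as 1 < 2 < 3 < 4 < 5. Listing each simplex with vertices in this order, K has dimension 2 with simplices:

  0-simplices (5): [1], [2], [3], [4], [5]
  1-simplices (9): [1,2], [1,4], [1,5], [2,3], [2,4], [2,5], [3,4], [3,5], [4,5]
  2-simplices (6): [1,2,4], [1,2,5], [1,4,5], [2,3,4], [2,3,5], [3,4,5]

Hence C_0 ≅ Z^5, C_1 ≅ Z^9, C_2 ≅ Z^6.

Boundary ∂_1: C_1 → C_0 sends each edge [p,q] (with p < q) to q − p. For instance
  ∂[1,2] = [2] − [1].
As a 5×9 matrix over Z this has rank 4, with invariant factors (1,1,1,1).

The boundary map ∂_2: C_2 → C_1 sends each 2-simplex [p,q,r] to [q,r] − [p,r] + [p,q]. For instance
  ∂[1,4,5] = [4,5] − [1,5] + [1,4],
  ∂[1,2,4] = [2,4] − [1,4] + [1,2].
As a 9×6 matrix over Z this has rank 5, with invariant factors (1,1,1,1,1).

Reading off H_k = ker ∂_k / im ∂_{k+1}:

  H_0: rank C_0 − rank ∂_1 = 5 − 4 = 1, and the invariant factors of ∂_1 are all 1, so H_0 = Z.
  H_1: rank ker ∂_1 − rank ∂_2 = (9 − 4) − 5 = 0, and the invariant factors of ∂_2 are all 1, so H_1 = 0.
  H_2: rank ker ∂_2 − rank ∂_3 = (6 − 5) − 0 = 1, and there is no ∂_3, so H_2 = Z.

(K is a triangulation of the 2-sphere S^2.)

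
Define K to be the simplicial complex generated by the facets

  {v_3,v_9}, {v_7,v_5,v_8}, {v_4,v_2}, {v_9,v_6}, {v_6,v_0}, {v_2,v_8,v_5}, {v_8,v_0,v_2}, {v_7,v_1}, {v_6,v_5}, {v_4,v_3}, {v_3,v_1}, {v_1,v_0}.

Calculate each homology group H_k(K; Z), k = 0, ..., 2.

H_0 ≅ Z,  H_1 ≅ Z^4,  H_2 = 0.

We work with the vertex ordering v_0 < v_1 < v_2 < v_3 < v_4 < v_5 < v_6 < v_7 < v_8 < v_9. The simplices of K, each written with vertices in increasing order, are:

  0-simplices (10): [v_0], [v_1], [v_2], [v_3], [v_4], [v_5], [v_6], [v_7], [v_8], [v_9]
  1-simplices (16): (16 of them)
  2-simplices (3): [v_0,v_2,v_8], [v_2,v_5,v_8], [v_5,v_7,v_8]

so the chain groups are C_0 ≅ Z^10, C_1 ≅ Z^16, C_2 ≅ Z^3.

The boundary map ∂_1: C_1 → C_0 maps an edge to its endpoints' difference, ∂[p,q] = q − p. For instance
  ∂[v_5,v_6] = [v_6] − [v_5].
The resulting 10×16 matrix has rank 9, and its Smith normal form has invariant factors (1,1,1,1,1,1,1,1,1).

Boundary ∂_2: C_2 → C_1 sends each 2-simplex [p,q,r] to [q,r] − [p,r] + [p,q]. For instance
  ∂[v_2,v_5,v_8] = [v_5,v_8] − [v_2,v_8] + [v_2,v_5],
  ∂[v_5,v_7,v_8] = [v_7,v_8] − [v_5,v_8] + [v_5,v_7].
The 16×3 boundary matrix has rank 3 and Smith normal form diag(1,1,1).

Reading off H_k = ker ∂_k / im ∂_{k+1}:

  H_0: rank C_0 − rank ∂_1 = 10 − 9 = 1, and the invariant factors of ∂_1 are all 1, so H_0 ≅ Z.
  H_1: rank ker ∂_1 − rank ∂_2 = (16 − 9) − 3 = 4, and the invariant factors of ∂_2 are all 1, so H_1 ≅ Z^4.
  H_2: rank ker ∂_2 − rank ∂_3 = (3 − 3) − 0 = 0, and there is no ∂_3, so H_2 ≅ 0.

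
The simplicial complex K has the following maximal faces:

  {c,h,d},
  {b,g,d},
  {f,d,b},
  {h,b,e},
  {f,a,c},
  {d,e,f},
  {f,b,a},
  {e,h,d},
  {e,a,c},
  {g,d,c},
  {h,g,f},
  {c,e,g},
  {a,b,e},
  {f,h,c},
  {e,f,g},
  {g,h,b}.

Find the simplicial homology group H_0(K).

H_0 = Z.

Order the vertices as a < b < c < d < e < f < g < h. Listing each simplex with vertices in this order, K has dimension 2 with simplices:

  0-simplices (8): a, b, c, d, e, f, g, h
  1-simplices (24): ab, ac, ae, af, bd, be, bf, bg, bh, cd, ce, cf, cg, ch, de, df, dg, dh, ef, eg, eh, fg, fh, gh
  2-simplices (16): abe, abf, ace, acf, bdf, bdg, beh, bgh, cdg, cdh, ceg, cfh, def, deh, efg, fgh

Hence C_0 ≅ Z^8, C_1 ≅ Z^24, C_2 ≅ Z^16.

∂_1: C_1 → C_0 maps an edge to its endpoints' difference, ∂[p,q] = q − p. For instance
  ∂de = e − d.
As a 8×24 matrix over Z this has rank 7, with invariant factors (1,1,1,1,1,1,1).

∂_2: C_2 → C_1 maps a triangle to the signed sum of its edges. For instance
  ∂ceg = eg − cg + ce,
  ∂ace = ce − ae + ac.
As a 24×16 matrix over Z this has rank 15, with invariant factors (1,1,1,1,1,1,1,1,1,1,1,1,1,1,1).

Now H_k = ker ∂_k / im ∂_{k+1}, so:

  H_0: rank C_0 − rank ∂_1 = 8 − 7 = 1, and the invariant factors of ∂_1 are all 1, so H_0 ≅ Z.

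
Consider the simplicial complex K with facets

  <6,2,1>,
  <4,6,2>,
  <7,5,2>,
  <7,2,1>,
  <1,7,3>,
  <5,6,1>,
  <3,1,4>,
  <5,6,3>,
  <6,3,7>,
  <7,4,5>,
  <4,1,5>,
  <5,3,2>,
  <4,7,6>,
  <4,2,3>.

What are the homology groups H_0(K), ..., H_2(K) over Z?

H_0 ≅ Z,  H_1 ≅ Z^2,  H_2 ≅ Z.

Take the total order 1 < 2 < 3 < 4 < 5 < 6 < 7 on the vertex set. Then K (dimension 2) consists of the simplices:

  0-simplices (7): [1], [2], [3], [4], [5], [6], [7]
  1-simplices (21): [1,2], [1,3], [1,4], [1,5], [1,6], [1,7], [2,3], [2,4], [2,5], [2,6], [2,7], [3,4], [3,5], [3,6], [3,7], [4,5], [4,6], [4,7], [5,6], [5,7], [6,7]
  2-simplices (14): [1,2,6], [1,2,7], [1,3,4], [1,3,7], [1,4,5], [1,5,6], [2,3,4], [2,3,5], [2,4,6], [2,5,7], [3,5,6], [3,6,7], [4,5,7], [4,6,7]

so the chain groups are C_0 ≅ Z^7, C_1 ≅ Z^21, C_2 ≅ Z^14.

Boundary ∂_1: C_1 → C_0 is given by ∂[p,q] = [q] − [p].
The 7×21 boundary matrix has rank 6 and Smith normal form diag(1,1,1,1,1,1).

∂_2: C_2 → C_1 sends each 2-simplex [p,q,r] to [q,r] − [p,r] + [p,q]. For instance
  ∂[2,5,7] = [5,7] − [2,7] + [2,5],
  ∂[3,6,7] = [6,7] − [3,7] + [3,6].
The 21×14 boundary matrix has rank 13 and Smith normal form diag(1,1,1,1,1,1,1,1,1,1,1,1,1).

Now H_k = ker ∂_k / im ∂_{k+1}, so:

  H_0: rank C_0 − rank ∂_1 = 7 − 6 = 1, and the invariant factors of ∂_1 are all 1, so H_0 = Z.
  H_1: rank ker ∂_1 − rank ∂_2 = (21 − 6) − 13 = 2, and the invariant factors of ∂_2 are all 1, so H_1 = Z^2.
  H_2: rank ker ∂_2 − rank ∂_3 = (14 − 13) − 0 = 1, and there is no ∂_3, so H_2 = Z.

As a check, the Euler characteristic is 7 − 21 + 14 = 0, which agrees with 1 − 2 + 1 = 0.
(K is a triangulation of the torus T^2.)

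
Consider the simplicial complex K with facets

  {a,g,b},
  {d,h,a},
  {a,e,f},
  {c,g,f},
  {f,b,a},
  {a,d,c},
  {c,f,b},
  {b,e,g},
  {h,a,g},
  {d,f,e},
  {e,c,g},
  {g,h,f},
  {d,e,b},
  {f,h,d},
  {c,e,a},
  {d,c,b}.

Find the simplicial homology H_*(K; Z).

K has 8 vertices, 24 edges, 16 triangles.
rank ∂_0 = 0, rank ∂_1 = 7 ⇒ b_0 = 8 − 0 − 7 = 1; all invariant factors of ∂_1 are 1 so no torsion. So H_0 ≅ Z.
rank ∂_1 = 7, rank ∂_2 = 15 ⇒ b_1 = 24 − 7 − 15 = 2; all invariant factors of ∂_2 are 1 so no torsion. So H_1 ≅ Z^2.
rank ∂_2 = 15, rank ∂_3 = 0 ⇒ b_2 = 16 − 15 − 0 = 1. So H_2 ≅ Z.

H_0 = Z,  H_1 = Z^2,  H_2 = Z.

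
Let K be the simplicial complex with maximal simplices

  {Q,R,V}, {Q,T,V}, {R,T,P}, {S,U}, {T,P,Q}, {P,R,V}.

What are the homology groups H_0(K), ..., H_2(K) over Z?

H_0 = Z^2,  H_1 = Z,  H_2 = 0.

Fix the vertex order P < Q < R < S < T < U < V and write every simplex with vertices in increasing order. Then dim K = 2 and the simplices of K are:

  0-simplices (7): P, Q, R, S, T, U, V
  1-simplices (11): PQ, PR, PT, PV, QR, QT, QV, RT, RV, SU, TV
  2-simplices (5): PQT, PRT, PRV, QRV, QTV

so the chain groups are C_0 ≅ Z^7, C_1 ≅ Z^11, C_2 ≅ Z^5.

∂_1: C_1 → C_0 is given by ∂[p,q] = [q] − [p]. For instance
  ∂PT = T − P.
This gives a 7×11 integer matrix of rank 5; reducing to Smith normal form yields diagonal entries (1,1,1,1,1).

The boundary map ∂_2: C_2 → C_1 acts by ∂[p,q,r] = [q,r] − [p,r] + [p,q]. For instance
  ∂QRV = RV − QV + QR,
  ∂PRT = RT − PT + PR.
The 11×5 boundary matrix has rank 5 and Smith normal form diag(1,1,1,1,1).

From H_k ≅ ker(∂_k) / im(∂_{k+1}) we obtain:

  H_0: rank C_0 − rank ∂_1 = 7 − 5 = 2, and the invariant factors of ∂_1 are all 1, so H_0 = Z^2.
  H_1: rank ker ∂_1 − rank ∂_2 = (11 − 5) − 5 = 1, and the invariant factors of ∂_2 are all 1, so H_1 = Z.
  H_2: rank ker ∂_2 − rank ∂_3 = (5 − 5) − 0 = 0, and there is no ∂_3, so H_2 = 0.

(K is a triangulation of the disjoint union of the Möbius band and the 1-simplex.)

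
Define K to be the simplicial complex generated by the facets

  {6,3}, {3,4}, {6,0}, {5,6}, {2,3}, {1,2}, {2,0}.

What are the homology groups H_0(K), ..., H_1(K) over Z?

We work with the vertex ordering 0 < 1 < 2 < 3 < 4 < 5 < 6. The simplices of K, each written with vertices in increasing order, are:

  0-simplices (7): [0], [1], [2], [3], [4], [5], [6]
  1-simplices (7): [0,2], [0,6], [1,2], [2,3], [3,4], [3,6], [5,6]

Hence C_0 ≅ Z^7, C_1 ≅ Z^7.

The boundary map ∂_1: C_1 → C_0 maps an edge to its endpoints' difference, ∂[p,q] = q − p. For instance
  ∂[2,3] = [3] − [2].
As a 7×7 matrix over Z this has rank 6, with invariant factors (1,1,1,1,1,1).

Computing H_k = (kernel of ∂_k) / (image of ∂_{k+1}):

  H_0: rank C_0 − rank ∂_1 = 7 − 6 = 1, and the invariant factors of ∂_1 are all 1, so H_0 ≅ Z.
  H_1: rank ker ∂_1 − rank ∂_2 = (7 − 6) − 0 = 1, and there is no ∂_2, so H_1 ≅ Z.

H_0 ≅ Z,  H_1 ≅ Z.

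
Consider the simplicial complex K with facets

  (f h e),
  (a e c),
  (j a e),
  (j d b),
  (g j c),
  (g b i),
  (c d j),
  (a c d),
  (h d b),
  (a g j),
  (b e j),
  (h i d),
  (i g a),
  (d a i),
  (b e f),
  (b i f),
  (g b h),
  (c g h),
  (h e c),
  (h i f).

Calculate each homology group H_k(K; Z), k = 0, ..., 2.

H_0 ≅ Z,  H_1 ≅ Z × Z/2,  H_2 = 0.

K has 10 vertices, 30 edges, 20 triangles.
rank ∂_0 = 0, rank ∂_1 = 9 ⇒ b_0 = 10 − 0 − 9 = 1; all invariant factors of ∂_1 are 1 so no torsion. So H_0 = Z.
rank ∂_1 = 9, rank ∂_2 = 20 ⇒ b_1 = 30 − 9 − 20 = 1; ∂_2 has invariant factor(s) [2] giving torsion. So H_1 = Z × Z/2.
rank ∂_2 = 20, rank ∂_3 = 0 ⇒ b_2 = 20 − 20 − 0 = 0. So H_2 = 0.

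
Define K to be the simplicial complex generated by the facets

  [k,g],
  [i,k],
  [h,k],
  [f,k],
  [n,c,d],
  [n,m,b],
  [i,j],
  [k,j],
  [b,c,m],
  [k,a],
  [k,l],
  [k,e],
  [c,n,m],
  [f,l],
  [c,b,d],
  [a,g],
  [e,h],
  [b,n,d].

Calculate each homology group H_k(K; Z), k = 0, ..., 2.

We work with the vertex ordering a < b < c < d < e < f < g < h < i < j < k < l < m < n. The simplices of K, each written with vertices in increasing order, are:

  0-simplices (14): a, b, c, d, e, f, g, h, i, j, k, l, m, n
  1-simplices (21): ag, ak, bc, bd, bm, bn, cd, cm, cn, dn, eh, ek, fk, fl, gk, hk, ij, ik, jk, kl, mn
  2-simplices (6): bcd, bcm, bdn, bmn, cdn, cmn

Hence C_0 ≅ Z^14, C_1 ≅ Z^21, C_2 ≅ Z^6.

The boundary map ∂_1: C_1 → C_0 is given by ∂[p,q] = [q] − [p]. For instance
  ∂cm = m − c.
The 14×21 boundary matrix has rank 12 and Smith normal form diag(1,1,1,1,1,1,1,1,1,1,1,1).

The boundary map ∂_2: C_2 → C_1 maps a triangle to the signed sum of its edges. For instance
  ∂cdn = dn − cn + cd,
  ∂cmn = mn − cn + cm.
As a 21×6 matrix over Z this has rank 5, with invariant factors (1,1,1,1,1).

Now H_k = ker ∂_k / im ∂_{k+1}, so:

  H_0: rank C_0 − rank ∂_1 = 14 − 12 = 2, and the invariant factors of ∂_1 are all 1, so H_0 ≅ Z^2.
  H_1: rank ker ∂_1 − rank ∂_2 = (21 − 12) − 5 = 4, and the invariant factors of ∂_2 are all 1, so H_1 ≅ Z^4.
  H_2: rank ker ∂_2 − rank ∂_3 = (6 − 5) − 0 = 1, and there is no ∂_3, so H_2 ≅ Z.

(K is a triangulation of the disjoint union of the 2-sphere S^2 and a wedge of 4 circles.)

H_0 ≅ Z^2,  H_1 ≅ Z^4,  H_2 ≅ Z.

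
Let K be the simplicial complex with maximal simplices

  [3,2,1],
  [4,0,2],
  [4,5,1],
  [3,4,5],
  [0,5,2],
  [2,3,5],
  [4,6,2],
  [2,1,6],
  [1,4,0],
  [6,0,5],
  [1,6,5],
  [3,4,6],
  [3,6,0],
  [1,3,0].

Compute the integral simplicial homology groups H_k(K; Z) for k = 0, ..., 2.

H_0 = Z,  H_1 = Z^2,  H_2 = Z.

Order the vertices as 0 < 1 < 2 < 3 < 4 < 5 < 6. Listing each simplex with vertices in this order, K has dimension 2 with simplices:

  0-simplices (7): [0], [1], [2], [3], [4], [5], [6]
  1-simplices (21): [0,1], [0,2], [0,3], [0,4], [0,5], [0,6], [1,2], [1,3], [1,4], [1,5], [1,6], [2,3], [2,4], [2,5], [2,6], [3,4], [3,5], [3,6], [4,5], [4,6], [5,6]
  2-simplices (14): [0,1,3], [0,1,4], [0,2,4], [0,2,5], [0,3,6], [0,5,6], [1,2,3], [1,2,6], [1,4,5], [1,5,6], [2,3,5], [2,4,6], [3,4,5], [3,4,6]

so the chain groups are C_0 ≅ Z^7, C_1 ≅ Z^21, C_2 ≅ Z^14.

∂_1: C_1 → C_0 is given by ∂[p,q] = [q] − [p].
This gives a 7×21 integer matrix of rank 6; reducing to Smith normal form yields diagonal entries (1,1,1,1,1,1).

Boundary ∂_2: C_2 → C_1 acts by ∂[p,q,r] = [q,r] − [p,r] + [p,q]. For instance
  ∂[2,4,6] = [4,6] − [2,6] + [2,4],
  ∂[0,3,6] = [3,6] − [0,6] + [0,3].
As a 21×14 matrix over Z this has rank 13, with invariant factors (1,1,1,1,1,1,1,1,1,1,1,1,1).

Now H_k = ker ∂_k / im ∂_{k+1}, so:

  H_0: rank C_0 − rank ∂_1 = 7 − 6 = 1, and the invariant factors of ∂_1 are all 1, so H_0 = Z.
  H_1: rank ker ∂_1 − rank ∂_2 = (21 − 6) − 13 = 2, and the invariant factors of ∂_2 are all 1, so H_1 = Z^2.
  H_2: rank ker ∂_2 − rank ∂_3 = (14 − 13) − 0 = 1, and there is no ∂_3, so H_2 = Z.

(K is a triangulation of the torus T^2.)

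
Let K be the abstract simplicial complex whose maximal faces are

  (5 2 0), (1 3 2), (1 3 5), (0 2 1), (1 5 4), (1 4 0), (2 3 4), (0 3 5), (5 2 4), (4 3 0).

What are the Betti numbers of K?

b_0 = 1, b_1 = 0, b_2 = 0.

K has 6 vertices, 15 edges, 10 triangles.
rank ∂_0 = 0, rank ∂_1 = 5 ⇒ b_0 = 6 − 0 − 5 = 1; all invariant factors of ∂_1 are 1 so no torsion. So H_0 ≅ Z.
rank ∂_1 = 5, rank ∂_2 = 10 ⇒ b_1 = 15 − 5 − 10 = 0; ∂_2 has invariant factor(s) [2] giving torsion. So H_1 ≅ Z/2.
rank ∂_2 = 10, rank ∂_3 = 0 ⇒ b_2 = 10 − 10 − 0 = 0. So H_2 ≅ 0.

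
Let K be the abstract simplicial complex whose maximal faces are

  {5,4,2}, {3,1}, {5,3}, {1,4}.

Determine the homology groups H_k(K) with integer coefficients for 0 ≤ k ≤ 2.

H_0 = Z,  H_1 = Z,  H_2 = 0.

We work with the vertex ordering 1 < 2 < 3 < 4 < 5. The simplices of K, each written with vertices in increasing order, are:

  0-simplices (5): [1], [2], [3], [4], [5]
  1-simplices (6): [1,3], [1,4], [2,4], [2,5], [3,5], [4,5]
  2-simplices (1): [2,4,5]

giving chain groups C_0 ≅ Z^5, C_1 ≅ Z^6, C_2 ≅ Z^1.

∂_1: C_1 → C_0 maps an edge to its endpoints' difference, ∂[p,q] = q − p.
This gives a 5×6 integer matrix of rank 4; reducing to Smith normal form yields diagonal entries (1,1,1,1).

Boundary ∂_2: C_2 → C_1 maps a triangle to the signed sum of its edges. For instance
  ∂[2,4,5] = [4,5] − [2,5] + [2,4].
The resulting 6×1 matrix has rank 1, and its Smith normal form has invariant factors (1).

Computing H_k = (kernel of ∂_k) / (image of ∂_{k+1}):

  H_0: rank C_0 − rank ∂_1 = 5 − 4 = 1, and the invariant factors of ∂_1 are all 1, so H_0 ≅ Z.
  H_1: rank ker ∂_1 − rank ∂_2 = (6 − 4) − 1 = 1, and the invariant factors of ∂_2 are all 1, so H_1 ≅ Z.
  H_2: rank ker ∂_2 − rank ∂_3 = (1 − 1) − 0 = 0, and there is no ∂_3, so H_2 ≅ 0.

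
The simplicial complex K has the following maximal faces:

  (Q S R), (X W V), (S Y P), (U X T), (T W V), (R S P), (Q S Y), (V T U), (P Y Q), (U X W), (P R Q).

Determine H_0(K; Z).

H_0 = Z^2.

We work with the vertex ordering P < Q < R < S < T < U < V < W < X < Y. The simplices of K, each written with vertices in increasing order, are:

  0-simplices (10): P, Q, R, S, T, U, V, W, X, Y
  1-simplices (19): PQ, PR, PS, PY, QR, QS, QY, RS, SY, TU, TV, TW, TX, UV, UW, UX, VW, VX, WX
  2-simplices (11): PQR, PQY, PRS, PSY, QRS, QSY, TUV, TUX, TVW, UWX, VWX

Hence C_0 ≅ Z^10, C_1 ≅ Z^19, C_2 ≅ Z^11.

Boundary ∂_1: C_1 → C_0 sends each edge [p,q] (with p < q) to q − p. For instance
  ∂TX = X − T.
The resulting 10×19 matrix has rank 8, and its Smith normal form has invariant factors (1,1,1,1,1,1,1,1).

Boundary ∂_2: C_2 → C_1 maps a triangle to the signed sum of its edges. For instance
  ∂QSY = SY − QY + QS,
  ∂PSY = SY − PY + PS.
The 19×11 boundary matrix has rank 10 and Smith normal form diag(1,1,1,1,1,1,1,1,1,1).

Computing H_k = (kernel of ∂_k) / (image of ∂_{k+1}):

  H_0: rank C_0 − rank ∂_1 = 10 − 8 = 2, and the invariant factors of ∂_1 are all 1, so H_0 ≅ Z^2.

(K is a triangulation of the disjoint union of the Möbius band and the 2-sphere S^2.)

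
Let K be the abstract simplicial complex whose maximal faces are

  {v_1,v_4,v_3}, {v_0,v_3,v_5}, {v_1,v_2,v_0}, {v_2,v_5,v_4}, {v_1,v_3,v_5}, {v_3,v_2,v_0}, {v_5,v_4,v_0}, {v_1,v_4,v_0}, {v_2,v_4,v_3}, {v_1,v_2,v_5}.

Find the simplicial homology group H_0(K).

H_0 ≅ Z.

Take the total order v_0 < v_1 < v_2 < v_3 < v_4 < v_5 on the vertex set. Then K (dimension 2) consists of the simplices:

  0-simplices (6): [v_0], [v_1], [v_2], [v_3], [v_4], [v_5]
  1-simplices (15): (15 of them)
  2-simplices (10): [v_0,v_1,v_2], [v_0,v_1,v_4], [v_0,v_2,v_3], [v_0,v_3,v_5], [v_0,v_4,v_5], [v_1,v_2,v_5], [v_1,v_3,v_4], [v_1,v_3,v_5], [v_2,v_3,v_4], [v_2,v_4,v_5]

so the chain groups are C_0 ≅ Z^6, C_1 ≅ Z^15, C_2 ≅ Z^10.

The boundary map ∂_1: C_1 → C_0 is given by ∂[p,q] = [q] − [p]. For instance
  ∂[v_0,v_2] = [v_2] − [v_0].
The resulting 6×15 matrix has rank 5, and its Smith normal form has invariant factors (1,1,1,1,1).

Boundary ∂_2: C_2 → C_1 sends each 2-simplex [p,q,r] to [q,r] − [p,r] + [p,q]. For instance
  ∂[v_1,v_3,v_4] = [v_3,v_4] − [v_1,v_4] + [v_1,v_3],
  ∂[v_2,v_4,v_5] = [v_4,v_5] − [v_2,v_5] + [v_2,v_4].
This gives a 15×10 integer matrix of rank 10; reducing to Smith normal form yields diagonal entries (1,1,1,1,1,1,1,1,1,2).

Computing H_k = (kernel of ∂_k) / (image of ∂_{k+1}):

  H_0: rank C_0 − rank ∂_1 = 6 − 5 = 1, and the invariant factors of ∂_1 are all 1, so H_0 ≅ Z.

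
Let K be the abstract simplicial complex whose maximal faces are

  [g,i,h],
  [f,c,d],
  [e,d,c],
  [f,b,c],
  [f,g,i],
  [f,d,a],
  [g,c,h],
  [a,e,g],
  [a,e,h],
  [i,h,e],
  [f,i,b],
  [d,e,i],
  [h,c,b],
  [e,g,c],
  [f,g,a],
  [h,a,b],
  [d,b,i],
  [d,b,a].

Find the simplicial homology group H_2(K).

Order the vertices as a < b < c < d < e < f < g < h < i. Listing each simplex with vertices in this order, K has dimension 2 with simplices:

  0-simplices (9): a, b, c, d, e, f, g, h, i
  1-simplices (27): ab, ad, ae, af, ag, ah, bc, bd, bf, bh, bi, cd, ce, cf, cg, ch, de, df, di, eg, eh, ei, fg, fi, gh, gi, hi
  2-simplices (18): abd, abh, adf, aeg, aeh, afg, bcf, bch, bdi, bfi, cde, cdf, ceg, cgh, dei, ehi, fgi, ghi

so the chain groups are C_0 ≅ Z^9, C_1 ≅ Z^27, C_2 ≅ Z^18.

Boundary ∂_1: C_1 → C_0 sends each edge [p,q] (with p < q) to q − p. For instance
  ∂hi = i − h.
This gives a 9×27 integer matrix of rank 8; reducing to Smith normal form yields diagonal entries (1,1,1,1,1,1,1,1).

The boundary map ∂_2: C_2 → C_1 acts by ∂[p,q,r] = [q,r] − [p,r] + [p,q]. For instance
  ∂cdf = df − cf + cd,
  ∂aeg = eg − ag + ae.
As a 27×18 matrix over Z this has rank 18, with invariant factors (1,1,1,1,1,1,1,1,1,1,1,1,1,1,1,1,1,2).

Reading off H_k = ker ∂_k / im ∂_{k+1}:

  H_2: rank ker ∂_2 − rank ∂_3 = (18 − 18) − 0 = 0, and there is no ∂_3, so H_2 = 0.

(K is a triangulation of the Klein bottle.)

H_2 = 0.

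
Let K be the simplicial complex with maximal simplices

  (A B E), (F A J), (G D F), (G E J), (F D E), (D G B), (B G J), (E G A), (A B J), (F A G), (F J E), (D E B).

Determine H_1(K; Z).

H_1 = Z/2.

Order the vertices as A < B < D < E < F < G < J. Listing each simplex with vertices in this order, K has dimension 2 with simplices:

  0-simplices (7): A, B, D, E, F, G, J
  1-simplices (18): AB, AE, AF, AG, AJ, BD, BE, BG, BJ, DE, DF, DG, EF, EG, EJ, FG, FJ, GJ
  2-simplices (12): ABE, ABJ, AEG, AFG, AFJ, BDE, BDG, BGJ, DEF, DFG, EFJ, EGJ

giving chain groups C_0 ≅ Z^7, C_1 ≅ Z^18, C_2 ≅ Z^12.

The boundary map ∂_1: C_1 → C_0 maps an edge to its endpoints' difference, ∂[p,q] = q − p. For instance
  ∂BD = D − B.
The 7×18 boundary matrix has rank 6 and Smith normal form diag(1,1,1,1,1,1).

The boundary map ∂_2: C_2 → C_1 sends each 2-simplex [p,q,r] to [q,r] − [p,r] + [p,q]. For instance
  ∂DFG = FG − DG + DF,
  ∂AFG = FG − AG + AF.
This gives a 18×12 integer matrix of rank 12; reducing to Smith normal form yields diagonal entries (1,1,1,1,1,1,1,1,1,1,1,2).

From H_k ≅ ker(∂_k) / im(∂_{k+1}) we obtain:

  H_1: rank ker ∂_1 − rank ∂_2 = (18 − 6) − 12 = 0, and ∂_2 has invariant factor 2 > 1, so H_1 ≅ Z/2.

(K is a triangulation of the real projective plane RP^2.)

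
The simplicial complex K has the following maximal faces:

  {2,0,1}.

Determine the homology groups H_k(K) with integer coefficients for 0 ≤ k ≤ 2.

Take the total order 0 < 1 < 2 on the vertex set. Then K (dimension 2) consists of the simplices:

  0-simplices (3): [0], [1], [2]
  1-simplices (3): [0,1], [0,2], [1,2]
  2-simplices (1): [0,1,2]

Hence C_0 ≅ Z^3, C_1 ≅ Z^3, C_2 ≅ Z^1.

∂_1: C_1 → C_0 maps an edge to its endpoints' difference, ∂[p,q] = q − p. For instance
  ∂[0,2] = [2] − [0].
As a 3×3 matrix over Z this has rank 2, with invariant factors (1,1).

∂_2: C_2 → C_1 sends each 2-simplex [p,q,r] to [q,r] − [p,r] + [p,q]. For instance
  ∂[0,1,2] = [1,2] − [0,2] + [0,1].
As a 3×1 matrix over Z this has rank 1, with invariant factors (1).

From H_k ≅ ker(∂_k) / im(∂_{k+1}) we obtain:

  H_0: rank C_0 − rank ∂_1 = 3 − 2 = 1, and the invariant factors of ∂_1 are all 1, so H_0 = Z.
  H_1: rank ker ∂_1 − rank ∂_2 = (3 − 2) − 1 = 0, and the invariant factors of ∂_2 are all 1, so H_1 = 0.
  H_2: rank ker ∂_2 − rank ∂_3 = (1 − 1) − 0 = 0, and there is no ∂_3, so H_2 = 0.

H_0 = Z,  H_1 = 0,  H_2 = 0.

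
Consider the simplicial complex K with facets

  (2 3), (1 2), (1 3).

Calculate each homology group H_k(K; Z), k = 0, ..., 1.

Order the vertices as 1 < 2 < 3. Listing each simplex with vertices in this order, K has dimension 1 with simplices:

  0-simplices (3): [1], [2], [3]
  1-simplices (3): [1,2], [1,3], [2,3]

giving chain groups C_0 ≅ Z^3, C_1 ≅ Z^3.

Boundary ∂_1: C_1 → C_0 is given by ∂[p,q] = [q] − [p]. For instance
  ∂[2,3] = [3] − [2].
As a 3×3 matrix over Z this has rank 2, with invariant factors (1,1).

Computing H_k = (kernel of ∂_k) / (image of ∂_{k+1}):

  H_0: rank C_0 − rank ∂_1 = 3 − 2 = 1, and the invariant factors of ∂_1 are all 1, so H_0 = Z.
  H_1: rank ker ∂_1 − rank ∂_2 = (3 − 2) − 0 = 1, and there is no ∂_2, so H_1 = Z.

H_0 ≅ Z,  H_1 ≅ Z.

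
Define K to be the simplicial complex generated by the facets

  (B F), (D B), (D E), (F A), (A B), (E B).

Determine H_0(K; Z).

H_0 = Z.

Fix the vertex order A < B < D < E < F and write every simplex with vertices in increasing order. Then dim K = 1 and the simplices of K are:

  0-simplices (5): A, B, D, E, F
  1-simplices (6): AB, AF, BD, BE, BF, DE

so the chain groups are C_0 ≅ Z^5, C_1 ≅ Z^6.

Boundary ∂_1: C_1 → C_0 maps an edge to its endpoints' difference, ∂[p,q] = q − p. For instance
  ∂BF = F − B.
As a 5×6 matrix over Z this has rank 4, with invariant factors (1,1,1,1).

From H_k ≅ ker(∂_k) / im(∂_{k+1}) we obtain:

  H_0: rank C_0 − rank ∂_1 = 5 − 4 = 1, and the invariant factors of ∂_1 are all 1, so H_0 = Z.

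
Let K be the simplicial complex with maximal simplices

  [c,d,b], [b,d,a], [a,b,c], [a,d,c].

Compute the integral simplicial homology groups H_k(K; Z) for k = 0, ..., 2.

H_0 = Z,  H_1 = 0,  H_2 = Z.

Order the vertices as a < b < c < d. Listing each simplex with vertices in this order, K has dimension 2 with simplices:

  0-simplices (4): a, b, c, d
  1-simplices (6): ab, ac, ad, bc, bd, cd
  2-simplices (4): abc, abd, acd, bcd

so the chain groups are C_0 ≅ Z^4, C_1 ≅ Z^6, C_2 ≅ Z^4.

Boundary ∂_1: C_1 → C_0 sends each edge [p,q] (with p < q) to q − p. For instance
  ∂cd = d − c.
The 4×6 boundary matrix has rank 3 and Smith normal form diag(1,1,1).

∂_2: C_2 → C_1 sends each 2-simplex [p,q,r] to [q,r] − [p,r] + [p,q]. For instance
  ∂bcd = cd − bd + bc,
  ∂abc = bc − ac + ab.
This gives a 6×4 integer matrix of rank 3; reducing to Smith normal form yields diagonal entries (1,1,1).

Now H_k = ker ∂_k / im ∂_{k+1}, so:

  H_0: rank C_0 − rank ∂_1 = 4 − 3 = 1, and the invariant factors of ∂_1 are all 1, so H_0 = Z.
  H_1: rank ker ∂_1 − rank ∂_2 = (6 − 3) − 3 = 0, and the invariant factors of ∂_2 are all 1, so H_1 = 0.
  H_2: rank ker ∂_2 − rank ∂_3 = (4 − 3) − 0 = 1, and there is no ∂_3, so H_2 = Z.

(K is a triangulation of the 2-sphere S^2.)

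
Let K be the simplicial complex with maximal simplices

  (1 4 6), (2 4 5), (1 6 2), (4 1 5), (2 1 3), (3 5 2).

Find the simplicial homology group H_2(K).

Order the vertices as 1 < 2 < 3 < 4 < 5 < 6. Listing each simplex with vertices in this order, K has dimension 2 with simplices:

  0-simplices (6): [1], [2], [3], [4], [5], [6]
  1-simplices (12): [1,2], [1,3], [1,4], [1,5], [1,6], [2,3], [2,4], [2,5], [2,6], [3,5], [4,5], [4,6]
  2-simplices (6): [1,2,3], [1,2,6], [1,4,5], [1,4,6], [2,3,5], [2,4,5]

Hence C_0 ≅ Z^6, C_1 ≅ Z^12, C_2 ≅ Z^6.

The boundary map ∂_1: C_1 → C_0 sends each edge [p,q] (with p < q) to q − p.
As a 6×12 matrix over Z this has rank 5, with invariant factors (1,1,1,1,1).

∂_2: C_2 → C_1 acts by ∂[p,q,r] = [q,r] − [p,r] + [p,q]. For instance
  ∂[2,4,5] = [4,5] − [2,5] + [2,4],
  ∂[1,2,6] = [2,6] − [1,6] + [1,2].
As a 12×6 matrix over Z this has rank 6, with invariant factors (1,1,1,1,1,1).

Reading off H_k = ker ∂_k / im ∂_{k+1}:

  H_2: rank ker ∂_2 − rank ∂_3 = (6 − 6) − 0 = 0, and there is no ∂_3, so H_2 = 0.

H_2 ≅ 0.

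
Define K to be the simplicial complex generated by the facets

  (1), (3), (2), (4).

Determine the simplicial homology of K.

We work with the vertex ordering 1 < 2 < 3 < 4. The simplices of K, each written with vertices in increasing order, are:

  0-simplices (4): [1], [2], [3], [4]

so the chain groups are C_0 ≅ Z^4.

From H_k ≅ ker(∂_k) / im(∂_{k+1}) we obtain:

  H_0: rank C_0 − rank ∂_1 = 4 − 0 = 4, and there is no ∂_1, so H_0 = Z^4.

H_0 ≅ Z^4.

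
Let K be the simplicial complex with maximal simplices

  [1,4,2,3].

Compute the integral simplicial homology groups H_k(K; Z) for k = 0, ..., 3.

H_0 ≅ Z,  H_1 = 0,  H_2 = 0,  H_3 = 0.

We work with the vertex ordering 1 < 2 < 3 < 4. The simplices of K, each written with vertices in increasing order, are:

  0-simplices (4): [1], [2], [3], [4]
  1-simplices (6): [1,2], [1,3], [1,4], [2,3], [2,4], [3,4]
  2-simplices (4): [1,2,3], [1,2,4], [1,3,4], [2,3,4]
  3-simplices (1): [1,2,3,4]

giving chain groups C_0 ≅ Z^4, C_1 ≅ Z^6, C_2 ≅ Z^4, C_3 ≅ Z^1.

The boundary map ∂_1: C_1 → C_0 maps an edge to its endpoints' difference, ∂[p,q] = q − p. For instance
  ∂[2,3] = [3] − [2].
This gives a 4×6 integer matrix of rank 3; reducing to Smith normal form yields diagonal entries (1,1,1).

∂_2: C_2 → C_1 maps a triangle to the signed sum of its edges. For instance
  ∂[1,2,4] = [2,4] − [1,4] + [1,2],
  ∂[1,3,4] = [3,4] − [1,4] + [1,3].
The 6×4 boundary matrix has rank 3 and Smith normal form diag(1,1,1).

∂_3: C_3 → C_2 sends each 3-simplex σ to the alternating sum Σ_i (−1)^i (σ with its i-th vertex removed). For instance
  ∂[1,2,3,4] = [2,3,4] − [1,3,4] + [1,2,4] − [1,2,3].
The resulting 4×1 matrix has rank 1, and its Smith normal form has invariant factors (1).

Now H_k = ker ∂_k / im ∂_{k+1}, so:

  H_0: rank C_0 − rank ∂_1 = 4 − 3 = 1, and the invariant factors of ∂_1 are all 1, so H_0 = Z.
  H_1: rank ker ∂_1 − rank ∂_2 = (6 − 3) − 3 = 0, and the invariant factors of ∂_2 are all 1, so H_1 = 0.
  H_2: rank ker ∂_2 − rank ∂_3 = (4 − 3) − 1 = 0, and the invariant factors of ∂_3 are all 1, so H_2 = 0.
  H_3: rank ker ∂_3 − rank ∂_4 = (1 − 1) − 0 = 0, and there is no ∂_4, so H_3 = 0.

As a check, the Euler characteristic is 4 − 6 + 4 − 1 = 1, which agrees with 1 − 0 + 0 − 0 = 1.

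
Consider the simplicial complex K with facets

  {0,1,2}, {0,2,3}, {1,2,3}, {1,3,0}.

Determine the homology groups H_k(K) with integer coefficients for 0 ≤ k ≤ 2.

H_0 ≅ Z,  H_1 = 0,  H_2 ≅ Z.

K has 4 vertices, 6 edges, 4 triangles.
rank ∂_0 = 0, rank ∂_1 = 3 ⇒ b_0 = 4 − 0 − 3 = 1; all invariant factors of ∂_1 are 1 so no torsion. So H_0 ≅ Z.
rank ∂_1 = 3, rank ∂_2 = 3 ⇒ b_1 = 6 − 3 − 3 = 0; all invariant factors of ∂_2 are 1 so no torsion. So H_1 ≅ 0.
rank ∂_2 = 3, rank ∂_3 = 0 ⇒ b_2 = 4 − 3 − 0 = 1. So H_2 ≅ Z.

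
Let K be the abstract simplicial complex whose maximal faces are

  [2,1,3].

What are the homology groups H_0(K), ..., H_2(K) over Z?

H_0 = Z,  H_1 = 0,  H_2 = 0.

We work with the vertex ordering 1 < 2 < 3. The simplices of K, each written with vertices in increasing order, are:

  0-simplices (3): [1], [2], [3]
  1-simplices (3): [1,2], [1,3], [2,3]
  2-simplices (1): [1,2,3]

so the chain groups are C_0 ≅ Z^3, C_1 ≅ Z^3, C_2 ≅ Z^1.

Boundary ∂_1: C_1 → C_0 maps an edge to its endpoints' difference, ∂[p,q] = q − p.
As a 3×3 matrix over Z this has rank 2, with invariant factors (1,1).

The boundary map ∂_2: C_2 → C_1 sends each 2-simplex [p,q,r] to [q,r] − [p,r] + [p,q]. For instance
  ∂[1,2,3] = [2,3] − [1,3] + [1,2].
The resulting 3×1 matrix has rank 1, and its Smith normal form has invariant factors (1).

Computing H_k = (kernel of ∂_k) / (image of ∂_{k+1}):

  H_0: rank C_0 − rank ∂_1 = 3 − 2 = 1, and the invariant factors of ∂_1 are all 1, so H_0 ≅ Z.
  H_1: rank ker ∂_1 − rank ∂_2 = (3 − 2) − 1 = 0, and the invariant factors of ∂_2 are all 1, so H_1 ≅ 0.
  H_2: rank ker ∂_2 − rank ∂_3 = (1 − 1) − 0 = 0, and there is no ∂_3, so H_2 ≅ 0.

As a check, the Euler characteristic is 3 − 3 + 1 = 1, which agrees with 1 − 0 + 0 = 1.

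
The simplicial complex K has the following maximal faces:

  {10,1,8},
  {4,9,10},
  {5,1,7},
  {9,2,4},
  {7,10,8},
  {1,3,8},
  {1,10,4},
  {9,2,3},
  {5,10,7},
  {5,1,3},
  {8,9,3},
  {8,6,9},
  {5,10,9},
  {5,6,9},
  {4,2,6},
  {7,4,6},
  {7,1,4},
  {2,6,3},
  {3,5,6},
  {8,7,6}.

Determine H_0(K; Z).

We work with the vertex ordering 1 < 2 < 3 < 4 < 5 < 6 < 7 < 8 < 9 < 10. The simplices of K, each written with vertices in increasing order, are:

  0-simplices (10): [1], [2], [3], [4], [5], [6], [7], [8], [9], [10]
  1-simplices (30): (30 of them)
  2-simplices (20): (20 of them)

so the chain groups are C_0 ≅ Z^10, C_1 ≅ Z^30, C_2 ≅ Z^20.

∂_1: C_1 → C_0 sends each edge [p,q] (with p < q) to q − p.
This gives a 10×30 integer matrix of rank 9; reducing to Smith normal form yields diagonal entries (1,1,1,1,1,1,1,1,1).

∂_2: C_2 → C_1 maps a triangle to the signed sum of its edges. For instance
  ∂[1,4,7] = [4,7] − [1,7] + [1,4],
  ∂[1,4,10] = [4,10] − [1,10] + [1,4].
This gives a 30×20 integer matrix of rank 20; reducing to Smith normal form yields diagonal entries (1,1,1,1,1,1,1,1,1,1,1,1,1,1,1,1,1,1,1,2).

Computing H_k = (kernel of ∂_k) / (image of ∂_{k+1}):

  H_0: rank C_0 − rank ∂_1 = 10 − 9 = 1, and the invariant factors of ∂_1 are all 1, so H_0 = Z.

H_0 = Z.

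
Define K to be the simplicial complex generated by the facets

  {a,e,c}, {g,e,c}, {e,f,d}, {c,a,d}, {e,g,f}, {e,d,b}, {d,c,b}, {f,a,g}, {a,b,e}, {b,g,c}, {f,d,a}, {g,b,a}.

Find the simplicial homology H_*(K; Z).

Order the vertices as a < b < c < d < e < f < g. Listing each simplex with vertices in this order, K has dimension 2 with simplices:

  0-simplices (7): a, b, c, d, e, f, g
  1-simplices (18): ab, ac, ad, ae, af, ag, bc, bd, be, bg, cd, ce, cg, de, df, ef, eg, fg
  2-simplices (12): abe, abg, acd, ace, adf, afg, bcd, bcg, bde, ceg, def, efg

giving chain groups C_0 ≅ Z^7, C_1 ≅ Z^18, C_2 ≅ Z^12.

Boundary ∂_1: C_1 → C_0 is given by ∂[p,q] = [q] − [p]. For instance
  ∂bc = c − b.
The 7×18 boundary matrix has rank 6 and Smith normal form diag(1,1,1,1,1,1).

The boundary map ∂_2: C_2 → C_1 sends each 2-simplex [p,q,r] to [q,r] − [p,r] + [p,q]. For instance
  ∂ceg = eg − cg + ce,
  ∂bcd = cd − bd + bc.
This gives a 18×12 integer matrix of rank 12; reducing to Smith normal form yields diagonal entries (1,1,1,1,1,1,1,1,1,1,1,2).

Computing H_k = (kernel of ∂_k) / (image of ∂_{k+1}):

  H_0: rank C_0 − rank ∂_1 = 7 − 6 = 1, and the invariant factors of ∂_1 are all 1, so H_0 ≅ Z.
  H_1: rank ker ∂_1 − rank ∂_2 = (18 − 6) − 12 = 0, and ∂_2 has invariant factor 2 > 1, so H_1 ≅ Z/2.
  H_2: rank ker ∂_2 − rank ∂_3 = (12 − 12) − 0 = 0, and there is no ∂_3, so H_2 ≅ 0.

H_0 = Z,  H_1 = Z/2,  H_2 = 0.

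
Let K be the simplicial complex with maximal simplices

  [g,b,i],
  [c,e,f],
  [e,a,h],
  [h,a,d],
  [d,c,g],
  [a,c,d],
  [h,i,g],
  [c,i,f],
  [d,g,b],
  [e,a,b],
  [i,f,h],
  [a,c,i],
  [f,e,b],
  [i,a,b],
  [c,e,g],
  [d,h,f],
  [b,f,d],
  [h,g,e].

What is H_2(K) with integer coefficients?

Fix the vertex order a < b < c < d < e < f < g < h < i and write every simplex with vertices in increasing order. Then dim K = 2 and the simplices of K are:

  0-simplices (9): a, b, c, d, e, f, g, h, i
  1-simplices (27): ab, ac, ad, ae, ah, ai, bd, be, bf, bg, bi, cd, ce, cf, cg, ci, df, dg, dh, ef, eg, eh, fh, fi, gh, gi, hi
  2-simplices (18): abe, abi, acd, aci, adh, aeh, bdf, bdg, bef, bgi, cdg, cef, ceg, cfi, dfh, egh, fhi, ghi

so the chain groups are C_0 ≅ Z^9, C_1 ≅ Z^27, C_2 ≅ Z^18.

The boundary map ∂_1: C_1 → C_0 sends each edge [p,q] (with p < q) to q − p. For instance
  ∂ad = d − a.
The resulting 9×27 matrix has rank 8, and its Smith normal form has invariant factors (1,1,1,1,1,1,1,1).

Boundary ∂_2: C_2 → C_1 acts by ∂[p,q,r] = [q,r] − [p,r] + [p,q]. For instance
  ∂bgi = gi − bi + bg,
  ∂egh = gh − eh + eg.
This gives a 27×18 integer matrix of rank 17; reducing to Smith normal form yields diagonal entries (1,1,1,1,1,1,1,1,1,1,1,1,1,1,1,1,1).

Computing H_k = (kernel of ∂_k) / (image of ∂_{k+1}):

  H_2: rank ker ∂_2 − rank ∂_3 = (18 − 17) − 0 = 1, and there is no ∂_3, so H_2 ≅ Z.

H_2 ≅ Z.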